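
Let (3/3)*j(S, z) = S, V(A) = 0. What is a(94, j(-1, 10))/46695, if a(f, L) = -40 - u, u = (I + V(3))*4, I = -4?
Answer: -8/15565 ≈ -0.00051397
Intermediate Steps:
u = -16 (u = (-4 + 0)*4 = -4*4 = -16)
j(S, z) = S
a(f, L) = -24 (a(f, L) = -40 - 1*(-16) = -40 + 16 = -24)
a(94, j(-1, 10))/46695 = -24/46695 = -24*1/46695 = -8/15565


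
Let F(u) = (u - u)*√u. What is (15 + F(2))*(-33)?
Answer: -495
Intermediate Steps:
F(u) = 0 (F(u) = 0*√u = 0)
(15 + F(2))*(-33) = (15 + 0)*(-33) = 15*(-33) = -495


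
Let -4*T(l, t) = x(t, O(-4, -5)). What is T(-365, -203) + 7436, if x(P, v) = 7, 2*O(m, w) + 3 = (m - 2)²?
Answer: 29737/4 ≈ 7434.3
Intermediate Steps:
O(m, w) = -3/2 + (-2 + m)²/2 (O(m, w) = -3/2 + (m - 2)²/2 = -3/2 + (-2 + m)²/2)
T(l, t) = -7/4 (T(l, t) = -¼*7 = -7/4)
T(-365, -203) + 7436 = -7/4 + 7436 = 29737/4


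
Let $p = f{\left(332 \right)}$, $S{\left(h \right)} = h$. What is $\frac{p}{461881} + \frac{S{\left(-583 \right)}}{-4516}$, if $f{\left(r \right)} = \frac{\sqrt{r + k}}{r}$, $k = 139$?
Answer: $\frac{583}{4516} + \frac{\sqrt{471}}{153344492} \approx 0.1291$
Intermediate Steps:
$f{\left(r \right)} = \frac{\sqrt{139 + r}}{r}$ ($f{\left(r \right)} = \frac{\sqrt{r + 139}}{r} = \frac{\sqrt{139 + r}}{r}$)
$p = \frac{\sqrt{471}}{332}$ ($p = \frac{\sqrt{139 + 332}}{332} = \frac{\sqrt{471}}{332} \approx 0.065369$)
$\frac{p}{461881} + \frac{S{\left(-583 \right)}}{-4516} = \frac{\frac{1}{332} \sqrt{471}}{461881} - \frac{583}{-4516} = \frac{\sqrt{471}}{332} \cdot \frac{1}{461881} - - \frac{583}{4516} = \frac{\sqrt{471}}{153344492} + \frac{583}{4516} = \frac{583}{4516} + \frac{\sqrt{471}}{153344492}$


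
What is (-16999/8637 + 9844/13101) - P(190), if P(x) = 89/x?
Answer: -4025565387/2388792670 ≈ -1.6852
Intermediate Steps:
(-16999/8637 + 9844/13101) - P(190) = (-16999/8637 + 9844/13101) - 89/190 = (-16999*1/8637 + 9844*(1/13101)) - 89/190 = (-16999/8637 + 9844/13101) - 1*89/190 = -15297919/12572593 - 89/190 = -4025565387/2388792670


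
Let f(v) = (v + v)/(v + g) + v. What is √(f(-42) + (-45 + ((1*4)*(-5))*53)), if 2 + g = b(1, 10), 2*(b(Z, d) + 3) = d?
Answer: I*√1145 ≈ 33.838*I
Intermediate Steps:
b(Z, d) = -3 + d/2
g = 0 (g = -2 + (-3 + (½)*10) = -2 + (-3 + 5) = -2 + 2 = 0)
f(v) = 2 + v (f(v) = (v + v)/(v + 0) + v = (2*v)/v + v = 2 + v)
√(f(-42) + (-45 + ((1*4)*(-5))*53)) = √((2 - 42) + (-45 + ((1*4)*(-5))*53)) = √(-40 + (-45 + (4*(-5))*53)) = √(-40 + (-45 - 20*53)) = √(-40 + (-45 - 1060)) = √(-40 - 1105) = √(-1145) = I*√1145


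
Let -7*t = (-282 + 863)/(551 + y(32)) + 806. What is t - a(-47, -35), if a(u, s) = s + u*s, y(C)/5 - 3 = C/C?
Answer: -6895977/3997 ≈ -1725.3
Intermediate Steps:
y(C) = 20 (y(C) = 15 + 5*(C/C) = 15 + 5*1 = 15 + 5 = 20)
t = -460807/3997 (t = -((-282 + 863)/(551 + 20) + 806)/7 = -(581/571 + 806)/7 = -⅐*460807/571 = -460807/3997 ≈ -115.29)
a(u, s) = s + s*u
t - a(-47, -35) = -460807/3997 - (-35)*(1 - 47) = -460807/3997 - (-35)*(-46) = -460807/3997 - 1*1610 = -460807/3997 - 1610 = -6895977/3997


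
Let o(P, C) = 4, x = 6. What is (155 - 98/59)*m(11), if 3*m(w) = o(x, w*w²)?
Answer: 36188/177 ≈ 204.45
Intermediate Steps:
m(w) = 4/3 (m(w) = (⅓)*4 = 4/3)
(155 - 98/59)*m(11) = (155 - 98/59)*(4/3) = (9047/59)*(4/3) = 36188/177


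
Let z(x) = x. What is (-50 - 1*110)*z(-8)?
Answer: 1280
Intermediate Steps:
(-50 - 1*110)*z(-8) = (-50 - 1*110)*(-8) = (-50 - 110)*(-8) = -160*(-8) = 1280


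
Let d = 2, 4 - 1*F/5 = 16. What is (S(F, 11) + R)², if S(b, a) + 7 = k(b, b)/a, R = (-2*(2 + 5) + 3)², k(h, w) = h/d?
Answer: 1498176/121 ≈ 12382.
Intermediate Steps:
F = -60 (F = 20 - 5*16 = 20 - 80 = -60)
k(h, w) = h/2
R = 121 (R = (-2*7 + 3)² = (-14 + 3)² = (-11)² = 121)
S(b, a) = -7 + b/(2*a) (S(b, a) = -7 + (b/2)/a = -7 + b/(2*a))
(S(F, 11) + R)² = ((-7 + (½)*(-60)/11) + 121)² = ((-7 + (½)*(-60)*(1/11)) + 121)² = ((-7 - 30/11) + 121)² = (-107/11 + 121)² = (1224/11)² = 1498176/121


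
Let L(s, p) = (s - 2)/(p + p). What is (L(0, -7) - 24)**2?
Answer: 27889/49 ≈ 569.16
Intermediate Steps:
L(s, p) = (-2 + s)/(2*p) (L(s, p) = (-2 + s)/((2*p)) = (-2 + s)*(1/(2*p)) = (-2 + s)/(2*p))
(L(0, -7) - 24)**2 = ((1/2)*(-2 + 0)/(-7) - 24)**2 = ((1/2)*(-1/7)*(-2) - 24)**2 = (1/7 - 24)**2 = (-167/7)**2 = 27889/49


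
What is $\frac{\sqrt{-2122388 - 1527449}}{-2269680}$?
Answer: $- \frac{i \sqrt{3649837}}{2269680} \approx - 0.00084173 i$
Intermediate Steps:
$\frac{\sqrt{-2122388 - 1527449}}{-2269680} = \sqrt{-3649837} \left(- \frac{1}{2269680}\right) = i \sqrt{3649837} \left(- \frac{1}{2269680}\right) = - \frac{i \sqrt{3649837}}{2269680}$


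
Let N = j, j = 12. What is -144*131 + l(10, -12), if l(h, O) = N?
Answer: -18852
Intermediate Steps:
N = 12
l(h, O) = 12
-144*131 + l(10, -12) = -144*131 + 12 = -18864 + 12 = -18852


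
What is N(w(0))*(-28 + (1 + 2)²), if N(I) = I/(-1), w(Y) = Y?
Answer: 0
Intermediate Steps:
N(I) = -I (N(I) = I*(-1) = -I)
N(w(0))*(-28 + (1 + 2)²) = (-1*0)*(-28 + (1 + 2)²) = 0*(-28 + 3²) = 0*(-28 + 9) = 0*(-19) = 0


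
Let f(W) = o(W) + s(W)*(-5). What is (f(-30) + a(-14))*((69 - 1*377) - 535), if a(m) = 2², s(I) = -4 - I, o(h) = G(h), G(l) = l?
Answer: 131508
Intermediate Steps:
o(h) = h
f(W) = 20 + 6*W (f(W) = W + (-4 - W)*(-5) = W + (20 + 5*W) = 20 + 6*W)
a(m) = 4
(f(-30) + a(-14))*((69 - 1*377) - 535) = ((20 + 6*(-30)) + 4)*((69 - 1*377) - 535) = ((20 - 180) + 4)*((69 - 377) - 535) = (-160 + 4)*(-308 - 535) = -156*(-843) = 131508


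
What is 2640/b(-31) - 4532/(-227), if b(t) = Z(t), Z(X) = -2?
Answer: -295108/227 ≈ -1300.0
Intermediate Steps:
b(t) = -2
2640/b(-31) - 4532/(-227) = 2640/(-2) - 4532/(-227) = 2640*(-½) - 4532*(-1/227) = -1320 + 4532/227 = -295108/227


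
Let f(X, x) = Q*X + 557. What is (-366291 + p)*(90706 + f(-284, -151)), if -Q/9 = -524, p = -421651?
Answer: 983415439302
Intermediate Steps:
Q = 4716 (Q = -9*(-524) = 4716)
f(X, x) = 557 + 4716*X (f(X, x) = 4716*X + 557 = 557 + 4716*X)
(-366291 + p)*(90706 + f(-284, -151)) = (-366291 - 421651)*(90706 + (557 + 4716*(-284))) = -787942*(90706 + (557 - 1339344)) = -787942*(90706 - 1338787) = -787942*(-1248081) = 983415439302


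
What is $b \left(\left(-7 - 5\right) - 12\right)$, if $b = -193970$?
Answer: $4655280$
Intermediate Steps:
$b \left(\left(-7 - 5\right) - 12\right) = - 193970 \left(\left(-7 - 5\right) - 12\right) = - 193970 \left(-12 - 12\right) = \left(-193970\right) \left(-24\right) = 4655280$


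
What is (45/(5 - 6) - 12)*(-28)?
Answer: 1596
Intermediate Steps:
(45/(5 - 6) - 12)*(-28) = (45/(-1) - 12)*(-28) = (45*(-1) - 12)*(-28) = (-45 - 12)*(-28) = -57*(-28) = 1596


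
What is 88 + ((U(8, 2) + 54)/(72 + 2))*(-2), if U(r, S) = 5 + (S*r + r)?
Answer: 3173/37 ≈ 85.757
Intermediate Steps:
U(r, S) = 5 + r + S*r (U(r, S) = 5 + (r + S*r) = 5 + r + S*r)
88 + ((U(8, 2) + 54)/(72 + 2))*(-2) = 88 + (((5 + 8 + 2*8) + 54)/(72 + 2))*(-2) = 88 + (((5 + 8 + 16) + 54)/74)*(-2) = 88 + ((29 + 54)*(1/74))*(-2) = 88 + (83*(1/74))*(-2) = 88 + (83/74)*(-2) = 88 - 83/37 = 3173/37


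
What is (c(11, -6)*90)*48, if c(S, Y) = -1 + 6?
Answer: 21600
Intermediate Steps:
c(S, Y) = 5
(c(11, -6)*90)*48 = (5*90)*48 = 450*48 = 21600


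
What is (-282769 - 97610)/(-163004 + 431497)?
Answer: -380379/268493 ≈ -1.4167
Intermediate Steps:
(-282769 - 97610)/(-163004 + 431497) = -380379/268493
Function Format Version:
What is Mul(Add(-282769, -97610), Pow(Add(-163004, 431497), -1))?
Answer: Rational(-380379, 268493) ≈ -1.4167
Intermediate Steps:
Mul(Add(-282769, -97610), Pow(Add(-163004, 431497), -1)) = Mul(-380379, Pow(268493, -1)) = Mul(-380379, Rational(1, 268493)) = Rational(-380379, 268493)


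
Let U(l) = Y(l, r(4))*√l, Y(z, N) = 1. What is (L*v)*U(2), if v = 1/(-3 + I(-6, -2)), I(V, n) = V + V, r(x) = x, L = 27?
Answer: -9*√2/5 ≈ -2.5456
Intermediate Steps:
I(V, n) = 2*V
v = -1/15 (v = 1/(-3 + 2*(-6)) = 1/(-3 - 12) = 1/(-15) = -1/15 ≈ -0.066667)
U(l) = √l (U(l) = 1*√l = √l)
(L*v)*U(2) = (27*(-1/15))*√2 = -9*√2/5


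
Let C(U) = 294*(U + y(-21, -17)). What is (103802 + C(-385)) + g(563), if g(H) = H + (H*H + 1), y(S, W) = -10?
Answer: 305205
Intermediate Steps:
g(H) = 1 + H + H**2 (g(H) = H + (H**2 + 1) = H + (1 + H**2) = 1 + H + H**2)
C(U) = -2940 + 294*U (C(U) = 294*(U - 10) = 294*(-10 + U) = -2940 + 294*U)
(103802 + C(-385)) + g(563) = (103802 + (-2940 + 294*(-385))) + (1 + 563 + 563**2) = (103802 + (-2940 - 113190)) + (1 + 563 + 316969) = (103802 - 116130) + 317533 = -12328 + 317533 = 305205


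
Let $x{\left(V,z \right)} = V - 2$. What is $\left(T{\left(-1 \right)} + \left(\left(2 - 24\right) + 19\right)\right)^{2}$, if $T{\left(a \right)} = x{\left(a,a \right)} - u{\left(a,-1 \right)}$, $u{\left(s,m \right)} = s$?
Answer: $25$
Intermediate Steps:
$x{\left(V,z \right)} = -2 + V$
$T{\left(a \right)} = -2$ ($T{\left(a \right)} = \left(-2 + a\right) - a = -2$)
$\left(T{\left(-1 \right)} + \left(\left(2 - 24\right) + 19\right)\right)^{2} = \left(-2 + \left(\left(2 - 24\right) + 19\right)\right)^{2} = \left(-2 + \left(-22 + 19\right)\right)^{2} = \left(-2 - 3\right)^{2} = \left(-5\right)^{2} = 25$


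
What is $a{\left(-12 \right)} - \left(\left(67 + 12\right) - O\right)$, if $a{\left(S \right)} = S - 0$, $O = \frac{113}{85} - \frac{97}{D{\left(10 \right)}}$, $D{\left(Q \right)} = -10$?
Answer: $- \frac{2719}{34} \approx -79.971$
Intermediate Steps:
$O = \frac{375}{34}$ ($O = \frac{113}{85} - \frac{97}{-10} = 113 \cdot \frac{1}{85} - - \frac{97}{10} = \frac{113}{85} + \frac{97}{10} = \frac{375}{34} \approx 11.029$)
$a{\left(S \right)} = S$ ($a{\left(S \right)} = S + 0 = S$)
$a{\left(-12 \right)} - \left(\left(67 + 12\right) - O\right) = -12 - \left(\left(67 + 12\right) - \frac{375}{34}\right) = -12 - \left(79 - \frac{375}{34}\right) = -12 - \frac{2311}{34} = - \frac{2719}{34}$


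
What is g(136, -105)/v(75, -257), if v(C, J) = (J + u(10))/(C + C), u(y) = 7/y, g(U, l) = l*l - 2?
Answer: -16534500/2563 ≈ -6451.2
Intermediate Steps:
g(U, l) = -2 + l**2 (g(U, l) = l**2 - 2 = -2 + l**2)
v(C, J) = (7/10 + J)/(2*C) (v(C, J) = (J + 7/10)/(C + C) = (J + 7*(1/10))/((2*C)) = (J + 7/10)*(1/(2*C)) = (7/10 + J)*(1/(2*C)) = (7/10 + J)/(2*C))
g(136, -105)/v(75, -257) = (-2 + (-105)**2)/(((1/20)*(7 + 10*(-257))/75)) = (-2 + 11025)/(((1/20)*(1/75)*(7 - 2570))) = 11023/(((1/20)*(1/75)*(-2563))) = 11023/(-2563/1500) = 11023*(-1500/2563) = -16534500/2563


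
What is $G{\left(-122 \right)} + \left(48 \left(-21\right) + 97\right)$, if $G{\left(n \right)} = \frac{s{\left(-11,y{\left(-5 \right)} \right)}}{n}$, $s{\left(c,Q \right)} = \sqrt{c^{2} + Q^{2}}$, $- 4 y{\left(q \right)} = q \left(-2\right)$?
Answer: $-911 - \frac{\sqrt{509}}{244} \approx -911.09$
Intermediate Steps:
$y{\left(q \right)} = \frac{q}{2}$ ($y{\left(q \right)} = - \frac{q \left(-2\right)}{4} = - \frac{\left(-2\right) q}{4} = \frac{q}{2}$)
$s{\left(c,Q \right)} = \sqrt{Q^{2} + c^{2}}$
$G{\left(n \right)} = \frac{\sqrt{509}}{2 n}$ ($G{\left(n \right)} = \frac{\sqrt{\left(\frac{1}{2} \left(-5\right)\right)^{2} + \left(-11\right)^{2}}}{n} = \frac{\sqrt{\left(- \frac{5}{2}\right)^{2} + 121}}{n} = \frac{\sqrt{\frac{25}{4} + 121}}{n} = \frac{\sqrt{\frac{509}{4}}}{n} = \frac{\frac{1}{2} \sqrt{509}}{n} = \frac{\sqrt{509}}{2 n}$)
$G{\left(-122 \right)} + \left(48 \left(-21\right) + 97\right) = \frac{\sqrt{509}}{2 \left(-122\right)} + \left(48 \left(-21\right) + 97\right) = \frac{1}{2} \sqrt{509} \left(- \frac{1}{122}\right) + \left(-1008 + 97\right) = - \frac{\sqrt{509}}{244} - 911 = -911 - \frac{\sqrt{509}}{244}$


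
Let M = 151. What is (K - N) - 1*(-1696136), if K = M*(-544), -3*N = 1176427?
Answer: 6018403/3 ≈ 2.0061e+6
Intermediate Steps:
N = -1176427/3 (N = -⅓*1176427 = -1176427/3 ≈ -3.9214e+5)
K = -82144 (K = 151*(-544) = -82144)
(K - N) - 1*(-1696136) = (-82144 - 1*(-1176427/3)) - 1*(-1696136) = (-82144 + 1176427/3) + 1696136 = 929995/3 + 1696136 = 6018403/3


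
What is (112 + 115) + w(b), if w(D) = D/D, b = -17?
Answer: 228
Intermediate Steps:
w(D) = 1
(112 + 115) + w(b) = (112 + 115) + 1 = 227 + 1 = 228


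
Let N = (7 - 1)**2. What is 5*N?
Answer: 180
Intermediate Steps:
N = 36 (N = 6**2 = 36)
5*N = 5*36 = 180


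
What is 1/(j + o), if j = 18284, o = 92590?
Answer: 1/110874 ≈ 9.0192e-6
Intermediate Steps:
1/(j + o) = 1/(18284 + 92590) = 1/110874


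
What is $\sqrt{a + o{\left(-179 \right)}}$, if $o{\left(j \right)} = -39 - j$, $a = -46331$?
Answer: $i \sqrt{46191} \approx 214.92 i$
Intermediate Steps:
$\sqrt{a + o{\left(-179 \right)}} = \sqrt{-46331 - -140} = \sqrt{-46331 + \left(-39 + 179\right)} = \sqrt{-46331 + 140} = \sqrt{-46191} = i \sqrt{46191}$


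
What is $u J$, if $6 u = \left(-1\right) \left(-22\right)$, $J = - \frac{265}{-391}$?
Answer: $\frac{2915}{1173} \approx 2.4851$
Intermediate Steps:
$J = \frac{265}{391}$ ($J = \left(-265\right) \left(- \frac{1}{391}\right) = \frac{265}{391} \approx 0.67775$)
$u = \frac{11}{3}$ ($u = \frac{\left(-1\right) \left(-22\right)}{6} = \frac{1}{6} \cdot 22 = \frac{11}{3} \approx 3.6667$)
$u J = \frac{11}{3} \cdot \frac{265}{391} = \frac{2915}{1173}$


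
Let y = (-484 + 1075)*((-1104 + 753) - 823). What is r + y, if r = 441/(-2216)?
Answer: -1537536585/2216 ≈ -6.9383e+5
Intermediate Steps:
r = -441/2216 (r = 441*(-1/2216) = -441/2216 ≈ -0.19901)
y = -693834 (y = 591*(-351 - 823) = 591*(-1174) = -693834)
r + y = -441/2216 - 693834 = -1537536585/2216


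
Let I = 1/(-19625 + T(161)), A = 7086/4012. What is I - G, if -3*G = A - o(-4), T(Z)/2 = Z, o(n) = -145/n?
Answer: -2670562783/232330908 ≈ -11.495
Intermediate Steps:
A = 3543/2006 (A = 7086*(1/4012) = 3543/2006 ≈ 1.7662)
T(Z) = 2*Z
I = -1/19303 (I = 1/(-19625 + 2*161) = 1/(-19625 + 322) = 1/(-19303) = -1/19303 ≈ -5.1805e-5)
G = 138349/12036 (G = -(3543/2006 - (-145)/(-4))/3 = -(3543/2006 - (-145)*(-1)/4)/3 = -(3543/2006 - 1*145/4)/3 = -(3543/2006 - 145/4)/3 = -⅓*(-138349/4012) = 138349/12036 ≈ 11.495)
I - G = -1/19303 - 1*138349/12036 = -1/19303 - 138349/12036 = -2670562783/232330908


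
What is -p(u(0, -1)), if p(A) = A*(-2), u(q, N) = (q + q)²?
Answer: 0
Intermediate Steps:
u(q, N) = 4*q² (u(q, N) = (2*q)² = 4*q²)
p(A) = -2*A
-p(u(0, -1)) = -(-2)*4*0² = -(-2)*4*0 = -(-2)*0 = -1*0 = 0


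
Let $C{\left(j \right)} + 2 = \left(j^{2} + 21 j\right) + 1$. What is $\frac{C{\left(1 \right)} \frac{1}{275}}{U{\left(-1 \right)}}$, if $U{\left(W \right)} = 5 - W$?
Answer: $\frac{7}{550} \approx 0.012727$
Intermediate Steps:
$C{\left(j \right)} = -1 + j^{2} + 21 j$ ($C{\left(j \right)} = -2 + \left(\left(j^{2} + 21 j\right) + 1\right) = -2 + \left(1 + j^{2} + 21 j\right) = -1 + j^{2} + 21 j$)
$\frac{C{\left(1 \right)} \frac{1}{275}}{U{\left(-1 \right)}} = \frac{\left(-1 + 1^{2} + 21 \cdot 1\right) \frac{1}{275}}{5 - -1} = \frac{\left(-1 + 1 + 21\right) \frac{1}{275}}{5 + 1} = \frac{21 \cdot \frac{1}{275}}{6} = \frac{21}{275} \cdot \frac{1}{6} = \frac{7}{550}$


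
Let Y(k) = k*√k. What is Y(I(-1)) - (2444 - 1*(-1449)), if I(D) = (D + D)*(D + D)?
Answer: -3885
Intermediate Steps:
I(D) = 4*D² (I(D) = (2*D)*(2*D) = 4*D²)
Y(k) = k^(3/2)
Y(I(-1)) - (2444 - 1*(-1449)) = (4*(-1)²)^(3/2) - (2444 - 1*(-1449)) = (4*1)^(3/2) - (2444 + 1449) = 4^(3/2) - 1*3893 = 8 - 3893 = -3885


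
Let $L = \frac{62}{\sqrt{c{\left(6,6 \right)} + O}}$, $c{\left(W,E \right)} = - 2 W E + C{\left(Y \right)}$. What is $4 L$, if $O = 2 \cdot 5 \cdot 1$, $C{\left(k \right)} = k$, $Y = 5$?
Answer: $- \frac{248 i \sqrt{57}}{57} \approx - 32.848 i$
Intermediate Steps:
$c{\left(W,E \right)} = 5 - 2 E W$ ($c{\left(W,E \right)} = - 2 W E + 5 = - 2 E W + 5 = 5 - 2 E W$)
$O = 10$ ($O = 2 \cdot 5 = 10$)
$L = - \frac{62 i \sqrt{57}}{57}$ ($L = \frac{62}{\sqrt{\left(5 - 12 \cdot 6\right) + 10}} = \frac{62}{\sqrt{\left(5 - 72\right) + 10}} = \frac{62}{\sqrt{-67 + 10}} = \frac{62}{\sqrt{-57}} = \frac{62}{i \sqrt{57}} = 62 \left(- \frac{i \sqrt{57}}{57}\right) = - \frac{62 i \sqrt{57}}{57} \approx - 8.2121 i$)
$4 L = 4 \left(- \frac{62 i \sqrt{57}}{57}\right) = - \frac{248 i \sqrt{57}}{57}$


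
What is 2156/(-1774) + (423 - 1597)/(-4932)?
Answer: -2137679/2187342 ≈ -0.97729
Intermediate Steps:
2156/(-1774) + (423 - 1597)/(-4932) = 2156*(-1/1774) - 1174*(-1/4932) = -1078/887 + 587/2466 = -2137679/2187342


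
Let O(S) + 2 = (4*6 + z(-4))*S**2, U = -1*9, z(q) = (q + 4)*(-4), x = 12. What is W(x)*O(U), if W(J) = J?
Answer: 23304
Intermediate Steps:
z(q) = -16 - 4*q (z(q) = (4 + q)*(-4) = -16 - 4*q)
U = -9
O(S) = -2 + 24*S**2 (O(S) = -2 + (4*6 + (-16 - 4*(-4)))*S**2 = -2 + (24 + (-16 + 16))*S**2 = -2 + (24 + 0)*S**2 = -2 + 24*S**2)
W(x)*O(U) = 12*(-2 + 24*(-9)**2) = 12*(-2 + 24*81) = 12*(-2 + 1944) = 12*1942 = 23304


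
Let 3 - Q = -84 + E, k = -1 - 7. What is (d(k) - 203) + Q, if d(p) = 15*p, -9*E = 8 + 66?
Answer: -2050/9 ≈ -227.78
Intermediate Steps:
E = -74/9 (E = -(8 + 66)/9 = -1/9*74 = -74/9 ≈ -8.2222)
k = -8
Q = 857/9 (Q = 3 - (-84 - 74/9) = 3 - 1*(-830/9) = 3 + 830/9 = 857/9 ≈ 95.222)
(d(k) - 203) + Q = (15*(-8) - 203) + 857/9 = (-120 - 203) + 857/9 = -323 + 857/9 = -2050/9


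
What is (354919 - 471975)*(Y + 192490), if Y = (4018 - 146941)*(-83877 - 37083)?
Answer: -2023682689569920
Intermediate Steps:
Y = 17287966080 (Y = -142923*(-120960) = 17287966080)
(354919 - 471975)*(Y + 192490) = (354919 - 471975)*(17287966080 + 192490) = -117056*17288158570 = -2023682689569920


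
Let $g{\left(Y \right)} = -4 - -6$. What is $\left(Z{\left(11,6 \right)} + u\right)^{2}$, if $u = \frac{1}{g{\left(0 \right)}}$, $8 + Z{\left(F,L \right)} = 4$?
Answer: $\frac{49}{4} \approx 12.25$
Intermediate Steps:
$g{\left(Y \right)} = 2$ ($g{\left(Y \right)} = -4 + 6 = 2$)
$Z{\left(F,L \right)} = -4$ ($Z{\left(F,L \right)} = -8 + 4 = -4$)
$u = \frac{1}{2} \approx 0.5$
$\left(Z{\left(11,6 \right)} + u\right)^{2} = \left(-4 + \frac{1}{2}\right)^{2} = \left(- \frac{7}{2}\right)^{2} = \frac{49}{4}$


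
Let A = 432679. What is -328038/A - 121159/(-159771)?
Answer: 11995663/69129556509 ≈ 0.00017352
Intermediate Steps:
-328038/A - 121159/(-159771) = -328038/432679 - 121159/(-159771) = -328038*1/432679 - 121159*(-1/159771) = -328038/432679 + 121159/159771 = 11995663/69129556509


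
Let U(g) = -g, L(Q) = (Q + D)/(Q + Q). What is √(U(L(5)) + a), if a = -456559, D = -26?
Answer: I*√45655690/10 ≈ 675.69*I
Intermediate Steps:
L(Q) = (-26 + Q)/(2*Q) (L(Q) = (Q - 26)/(Q + Q) = (-26 + Q)/((2*Q)) = (-26 + Q)*(1/(2*Q)) = (-26 + Q)/(2*Q))
√(U(L(5)) + a) = √(-(-26 + 5)/(2*5) - 456559) = √(-(-21)/(2*5) - 456559) = √(-1*(-21/10) - 456559) = √(21/10 - 456559) = √(-4565569/10) = I*√45655690/10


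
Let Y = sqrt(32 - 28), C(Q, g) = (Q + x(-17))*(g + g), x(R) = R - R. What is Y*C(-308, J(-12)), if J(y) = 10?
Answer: -12320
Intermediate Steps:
x(R) = 0
C(Q, g) = 2*Q*g (C(Q, g) = (Q + 0)*(g + g) = Q*(2*g) = 2*Q*g)
Y = 2 (Y = sqrt(4) = 2)
Y*C(-308, J(-12)) = 2*(2*(-308)*10) = 2*(-6160) = -12320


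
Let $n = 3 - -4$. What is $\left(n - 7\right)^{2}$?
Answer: $0$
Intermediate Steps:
$n = 7$ ($n = 3 + 4 = 7$)
$\left(n - 7\right)^{2} = \left(7 - 7\right)^{2} = 0^{2} = 0$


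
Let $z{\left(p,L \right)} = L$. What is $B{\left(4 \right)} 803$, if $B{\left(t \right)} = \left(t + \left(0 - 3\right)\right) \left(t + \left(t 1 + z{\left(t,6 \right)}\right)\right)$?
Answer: $11242$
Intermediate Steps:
$B{\left(t \right)} = \left(-3 + t\right) \left(6 + 2 t\right)$ ($B{\left(t \right)} = \left(t + \left(0 - 3\right)\right) \left(t + \left(t 1 + 6\right)\right) = \left(t + \left(0 - 3\right)\right) \left(t + \left(t + 6\right)\right) = \left(t - 3\right) \left(t + \left(6 + t\right)\right) = \left(-3 + t\right) \left(6 + 2 t\right)$)
$B{\left(4 \right)} 803 = \left(-18 + 2 \cdot 4^{2}\right) 803 = \left(-18 + 2 \cdot 16\right) 803 = \left(-18 + 32\right) 803 = 14 \cdot 803 = 11242$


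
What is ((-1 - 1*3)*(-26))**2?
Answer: 10816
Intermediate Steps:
((-1 - 1*3)*(-26))**2 = ((-1 - 3)*(-26))**2 = (-4*(-26))**2 = 104**2 = 10816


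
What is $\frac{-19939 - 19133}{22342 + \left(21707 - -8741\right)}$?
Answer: $- \frac{19536}{26395} \approx -0.74014$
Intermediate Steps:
$\frac{-19939 - 19133}{22342 + \left(21707 - -8741\right)} = - \frac{39072}{22342 + \left(21707 + 8741\right)} = - \frac{39072}{22342 + 30448} = - \frac{39072}{52790} = \left(-39072\right) \frac{1}{52790} = - \frac{19536}{26395}$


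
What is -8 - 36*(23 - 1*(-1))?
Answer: -872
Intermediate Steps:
-8 - 36*(23 - 1*(-1)) = -8 - 36*(23 + 1) = -8 - 36*24 = -8 - 864 = -872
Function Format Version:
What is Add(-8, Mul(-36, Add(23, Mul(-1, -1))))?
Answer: -872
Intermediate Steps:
Add(-8, Mul(-36, Add(23, Mul(-1, -1)))) = Add(-8, Mul(-36, Add(23, 1))) = Add(-8, Mul(-36, 24)) = Add(-8, -864) = -872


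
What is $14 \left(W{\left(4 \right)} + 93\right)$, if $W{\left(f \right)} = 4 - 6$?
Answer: $1274$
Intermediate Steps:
$W{\left(f \right)} = -2$
$14 \left(W{\left(4 \right)} + 93\right) = 14 \left(-2 + 93\right) = 14 \cdot 91 = 1274$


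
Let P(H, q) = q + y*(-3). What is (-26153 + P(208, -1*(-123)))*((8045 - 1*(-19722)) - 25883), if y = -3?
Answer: -49023564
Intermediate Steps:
P(H, q) = 9 + q (P(H, q) = q - 3*(-3) = q + 9 = 9 + q)
(-26153 + P(208, -1*(-123)))*((8045 - 1*(-19722)) - 25883) = (-26153 + (9 - 1*(-123)))*((8045 - 1*(-19722)) - 25883) = (-26153 + (9 + 123))*((8045 + 19722) - 25883) = (-26153 + 132)*(27767 - 25883) = -26021*1884 = -49023564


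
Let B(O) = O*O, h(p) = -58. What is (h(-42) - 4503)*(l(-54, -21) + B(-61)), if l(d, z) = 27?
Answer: -17094628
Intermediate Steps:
B(O) = O**2
(h(-42) - 4503)*(l(-54, -21) + B(-61)) = (-58 - 4503)*(27 + (-61)**2) = -4561*(27 + 3721) = -4561*3748 = -17094628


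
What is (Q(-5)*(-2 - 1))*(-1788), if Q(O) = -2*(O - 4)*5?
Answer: 482760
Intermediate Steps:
Q(O) = 40 - 10*O (Q(O) = -2*(-4 + O)*5 = (8 - 2*O)*5 = 40 - 10*O)
(Q(-5)*(-2 - 1))*(-1788) = ((40 - 10*(-5))*(-2 - 1))*(-1788) = ((40 + 50)*(-3))*(-1788) = (90*(-3))*(-1788) = -270*(-1788) = 482760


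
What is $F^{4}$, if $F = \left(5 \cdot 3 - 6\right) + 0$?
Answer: $6561$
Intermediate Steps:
$F = 9$ ($F = \left(15 - 6\right) + 0 = 9 + 0 = 9$)
$F^{4} = 9^{4} = 6561$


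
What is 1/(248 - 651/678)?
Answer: 226/55831 ≈ 0.0040479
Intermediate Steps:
1/(248 - 651/678) = 1/(248 - 651*1/678) = 1/(248 - 217/226) = 1/(55831/226) = 226/55831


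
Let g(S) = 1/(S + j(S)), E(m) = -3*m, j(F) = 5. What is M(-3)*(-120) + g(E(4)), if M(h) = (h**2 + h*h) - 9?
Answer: -7561/7 ≈ -1080.1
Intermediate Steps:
M(h) = -9 + 2*h**2 (M(h) = (h**2 + h**2) - 9 = 2*h**2 - 9 = -9 + 2*h**2)
g(S) = 1/(5 + S) (g(S) = 1/(S + 5) = 1/(5 + S))
M(-3)*(-120) + g(E(4)) = (-9 + 2*(-3)**2)*(-120) + 1/(5 - 3*4) = (-9 + 2*9)*(-120) + 1/(5 - 12) = (-9 + 18)*(-120) + 1/(-7) = 9*(-120) - 1/7 = -1080 - 1/7 = -7561/7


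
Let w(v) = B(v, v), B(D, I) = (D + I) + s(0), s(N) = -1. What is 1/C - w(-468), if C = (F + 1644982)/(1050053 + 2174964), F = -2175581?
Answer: 493946246/530599 ≈ 930.92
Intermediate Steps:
B(D, I) = -1 + D + I (B(D, I) = (D + I) - 1 = -1 + D + I)
w(v) = -1 + 2*v (w(v) = -1 + v + v = -1 + 2*v)
C = -530599/3225017 (C = (-2175581 + 1644982)/(1050053 + 2174964) = -530599/3225017 ≈ -0.16453)
1/C - w(-468) = 1/(-530599/3225017) - (-1 + 2*(-468)) = -3225017/530599 - (-1 - 936) = -3225017/530599 - 1*(-937) = -3225017/530599 + 937 = 493946246/530599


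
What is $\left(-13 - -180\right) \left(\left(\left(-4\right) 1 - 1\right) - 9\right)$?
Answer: $-2338$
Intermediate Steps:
$\left(-13 - -180\right) \left(\left(\left(-4\right) 1 - 1\right) - 9\right) = \left(-13 + 180\right) \left(\left(-4 - 1\right) - 9\right) = 167 \left(-5 - 9\right) = 167 \left(-14\right) = -2338$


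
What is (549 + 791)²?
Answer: 1795600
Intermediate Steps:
(549 + 791)² = 1340² = 1795600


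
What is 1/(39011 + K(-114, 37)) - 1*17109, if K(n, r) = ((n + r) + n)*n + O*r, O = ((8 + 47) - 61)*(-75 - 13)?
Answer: -1374211988/80321 ≈ -17109.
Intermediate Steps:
O = 528 (O = (55 - 61)*(-88) = -6*(-88) = 528)
K(n, r) = 528*r + n*(r + 2*n) (K(n, r) = ((n + r) + n)*n + 528*r = (r + 2*n)*n + 528*r = n*(r + 2*n) + 528*r = 528*r + n*(r + 2*n))
1/(39011 + K(-114, 37)) - 1*17109 = 1/(39011 + (2*(-114)² + 528*37 - 114*37)) - 1*17109 = 1/(39011 + (2*12996 + 19536 - 4218)) - 17109 = 1/(39011 + (25992 + 19536 - 4218)) - 17109 = 1/(39011 + 41310) - 17109 = 1/80321 - 17109 = -1374211988/80321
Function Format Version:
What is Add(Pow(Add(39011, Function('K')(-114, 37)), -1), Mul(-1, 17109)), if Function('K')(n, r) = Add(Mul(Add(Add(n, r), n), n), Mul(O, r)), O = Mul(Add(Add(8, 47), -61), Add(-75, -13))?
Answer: Rational(-1374211988, 80321) ≈ -17109.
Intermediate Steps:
O = 528 (O = Mul(Add(55, -61), -88) = Mul(-6, -88) = 528)
Function('K')(n, r) = Add(Mul(528, r), Mul(n, Add(r, Mul(2, n)))) (Function('K')(n, r) = Add(Mul(Add(Add(n, r), n), n), Mul(528, r)) = Add(Mul(Add(r, Mul(2, n)), n), Mul(528, r)) = Add(Mul(n, Add(r, Mul(2, n))), Mul(528, r)) = Add(Mul(528, r), Mul(n, Add(r, Mul(2, n)))))
Add(Pow(Add(39011, Function('K')(-114, 37)), -1), Mul(-1, 17109)) = Add(Pow(Add(39011, Add(Mul(2, Pow(-114, 2)), Mul(528, 37), Mul(-114, 37))), -1), Mul(-1, 17109)) = Add(Pow(Add(39011, Add(Mul(2, 12996), 19536, -4218)), -1), -17109) = Add(Pow(Add(39011, Add(25992, 19536, -4218)), -1), -17109) = Add(Pow(Add(39011, 41310), -1), -17109) = Add(Pow(80321, -1), -17109) = Add(Rational(1, 80321), -17109) = Rational(-1374211988, 80321)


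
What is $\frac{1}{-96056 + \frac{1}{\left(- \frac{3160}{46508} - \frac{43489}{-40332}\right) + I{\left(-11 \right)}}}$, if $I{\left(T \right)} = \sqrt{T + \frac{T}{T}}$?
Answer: $\frac{- 468940164 \sqrt{10} + 473784323 i}{4 \left(- 11377339497481 i + 11261129098296 \sqrt{10}\right)} \approx -1.0411 \cdot 10^{-5} + 3.1099 \cdot 10^{-11} i$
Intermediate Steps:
$I{\left(T \right)} = \sqrt{1 + T}$ ($I{\left(T \right)} = \sqrt{T + 1} = \sqrt{1 + T}$)
$\frac{1}{-96056 + \frac{1}{\left(- \frac{3160}{46508} - \frac{43489}{-40332}\right) + I{\left(-11 \right)}}} = \frac{1}{-96056 + \frac{1}{\left(- \frac{3160}{46508} - \frac{43489}{-40332}\right) + \sqrt{1 - 11}}} = \frac{1}{-96056 + \frac{1}{\left(\left(-3160\right) \frac{1}{46508} - - \frac{43489}{40332}\right) + \sqrt{-10}}} = \frac{1}{-96056 + \frac{1}{\left(- \frac{790}{11627} + \frac{43489}{40332}\right) + i \sqrt{10}}} = \frac{1}{-96056 + \frac{1}{\frac{473784323}{468940164} + i \sqrt{10}}}$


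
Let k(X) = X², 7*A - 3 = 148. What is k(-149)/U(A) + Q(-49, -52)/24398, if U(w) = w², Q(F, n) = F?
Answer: 26540222653/556298798 ≈ 47.709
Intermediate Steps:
A = 151/7 (A = 3/7 + (⅐)*148 = 3/7 + 148/7 = 151/7 ≈ 21.571)
k(-149)/U(A) + Q(-49, -52)/24398 = (-149)²/((151/7)²) - 49/24398 = 22201/(22801/49) - 49*1/24398 = 22201*(49/22801) - 49/24398 = 1087849/22801 - 49/24398 = 26540222653/556298798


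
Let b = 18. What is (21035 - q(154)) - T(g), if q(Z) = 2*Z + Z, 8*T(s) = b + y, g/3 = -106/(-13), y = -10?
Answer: 20572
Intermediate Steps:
g = 318/13 (g = 3*(-106/(-13)) = 3*(-106*(-1/13)) = 3*(106/13) = 318/13 ≈ 24.462)
T(s) = 1 (T(s) = (18 - 10)/8 = (1/8)*8 = 1)
q(Z) = 3*Z
(21035 - q(154)) - T(g) = (21035 - 3*154) - 1*1 = (21035 - 1*462) - 1 = (21035 - 462) - 1 = 20573 - 1 = 20572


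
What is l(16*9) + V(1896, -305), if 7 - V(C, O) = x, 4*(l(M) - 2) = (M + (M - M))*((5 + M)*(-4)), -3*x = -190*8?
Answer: -65861/3 ≈ -21954.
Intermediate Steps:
x = 1520/3 (x = -(-190)*8/3 = -⅓*(-1520) = 1520/3 ≈ 506.67)
l(M) = 2 + M*(-20 - 4*M)/4 (l(M) = 2 + ((M + (M - M))*((5 + M)*(-4)))/4 = 2 + ((M + 0)*(-20 - 4*M))/4 = 2 + (M*(-20 - 4*M))/4 = 2 + M*(-20 - 4*M)/4)
V(C, O) = -1499/3 (V(C, O) = 7 - 1*1520/3 = 7 - 1520/3 = -1499/3)
l(16*9) + V(1896, -305) = (2 - (16*9)² - 80*9) - 1499/3 = (2 - 1*144² - 5*144) - 1499/3 = (2 - 1*20736 - 720) - 1499/3 = (2 - 20736 - 720) - 1499/3 = -21454 - 1499/3 = -65861/3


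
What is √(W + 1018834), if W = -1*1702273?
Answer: I*√683439 ≈ 826.7*I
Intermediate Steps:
W = -1702273
√(W + 1018834) = √(-1702273 + 1018834) = √(-683439) = I*√683439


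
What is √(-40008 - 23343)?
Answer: 3*I*√7039 ≈ 251.7*I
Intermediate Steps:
√(-40008 - 23343) = √(-63351) = 3*I*√7039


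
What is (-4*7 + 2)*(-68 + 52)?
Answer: 416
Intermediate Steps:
(-4*7 + 2)*(-68 + 52) = (-28 + 2)*(-16) = -26*(-16) = 416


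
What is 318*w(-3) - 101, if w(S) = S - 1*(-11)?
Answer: 2443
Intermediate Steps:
w(S) = 11 + S (w(S) = S + 11 = 11 + S)
318*w(-3) - 101 = 318*(11 - 3) - 101 = 318*8 - 101 = 2544 - 101 = 2443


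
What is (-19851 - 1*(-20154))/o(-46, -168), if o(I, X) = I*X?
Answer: 101/2576 ≈ 0.039208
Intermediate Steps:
(-19851 - 1*(-20154))/o(-46, -168) = (-19851 - 1*(-20154))/((-46*(-168))) = (-19851 + 20154)/7728 = 303*(1/7728) = 101/2576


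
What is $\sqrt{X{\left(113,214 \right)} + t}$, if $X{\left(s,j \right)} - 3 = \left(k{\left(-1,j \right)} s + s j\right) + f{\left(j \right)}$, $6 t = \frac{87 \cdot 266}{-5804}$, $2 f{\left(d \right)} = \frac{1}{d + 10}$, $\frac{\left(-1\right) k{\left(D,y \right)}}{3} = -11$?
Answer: $\frac{\sqrt{184298859856223}}{81256} \approx 167.07$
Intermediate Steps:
$k{\left(D,y \right)} = 33$ ($k{\left(D,y \right)} = \left(-3\right) \left(-11\right) = 33$)
$f{\left(d \right)} = \frac{1}{2 \left(10 + d\right)}$ ($f{\left(d \right)} = \frac{1}{2 \left(d + 10\right)} = \frac{1}{2 \left(10 + d\right)}$)
$t = - \frac{3857}{5804}$ ($t = \frac{87 \cdot 266 \frac{1}{-5804}}{6} = \frac{23142 \left(- \frac{1}{5804}\right)}{6} = \frac{1}{6} \left(- \frac{11571}{2902}\right) = - \frac{3857}{5804} \approx -0.66454$)
$X{\left(s,j \right)} = 3 + \frac{1}{2 \left(10 + j\right)} + 33 s + j s$ ($X{\left(s,j \right)} = 3 + \left(\left(33 s + s j\right) + \frac{1}{2 \left(10 + j\right)}\right) = 3 + \left(\left(33 s + j s\right) + \frac{1}{2 \left(10 + j\right)}\right) = 3 + \left(\frac{1}{2 \left(10 + j\right)} + 33 s + j s\right) = 3 + \frac{1}{2 \left(10 + j\right)} + 33 s + j s$)
$\sqrt{X{\left(113,214 \right)} + t} = \sqrt{\frac{\frac{1}{2} + \left(10 + 214\right) \left(3 + 33 \cdot 113 + 214 \cdot 113\right)}{10 + 214} - \frac{3857}{5804}} = \sqrt{\frac{\frac{1}{2} + 224 \left(3 + 3729 + 24182\right)}{224} - \frac{3857}{5804}} = \sqrt{\frac{\frac{1}{2} + 224 \cdot 27914}{224} - \frac{3857}{5804}} = \sqrt{\frac{\frac{1}{2} + 6252736}{224} - \frac{3857}{5804}} = \sqrt{\frac{1}{224} \cdot \frac{12505473}{2} - \frac{3857}{5804}} = \sqrt{\frac{12505473}{448} - \frac{3857}{5804}} = \sqrt{\frac{18145009339}{650048}} = \frac{\sqrt{184298859856223}}{81256}$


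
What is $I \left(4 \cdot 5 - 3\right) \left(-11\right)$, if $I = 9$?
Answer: $-1683$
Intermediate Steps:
$I \left(4 \cdot 5 - 3\right) \left(-11\right) = 9 \left(4 \cdot 5 - 3\right) \left(-11\right) = 9 \left(20 - 3\right) \left(-11\right) = 9 \cdot 17 \left(-11\right) = 153 \left(-11\right) = -1683$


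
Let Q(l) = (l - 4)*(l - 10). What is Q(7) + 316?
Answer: 307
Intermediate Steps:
Q(l) = (-10 + l)*(-4 + l) (Q(l) = (-4 + l)*(-10 + l) = (-10 + l)*(-4 + l))
Q(7) + 316 = (40 + 7**2 - 14*7) + 316 = (40 + 49 - 98) + 316 = -9 + 316 = 307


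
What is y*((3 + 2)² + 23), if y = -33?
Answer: -1584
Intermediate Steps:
y*((3 + 2)² + 23) = -33*((3 + 2)² + 23) = -33*(5² + 23) = -33*(25 + 23) = -33*48 = -1584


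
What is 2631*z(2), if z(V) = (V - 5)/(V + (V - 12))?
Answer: 7893/8 ≈ 986.63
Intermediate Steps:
z(V) = (-5 + V)/(-12 + 2*V) (z(V) = (-5 + V)/(V + (-12 + V)) = (-5 + V)/(-12 + 2*V))
2631*z(2) = 2631*((-5 + 2)/(2*(-6 + 2))) = 2631*((½)*(-3)/(-4)) = 2631*((½)*(-¼)*(-3)) = 2631*(3/8) = 7893/8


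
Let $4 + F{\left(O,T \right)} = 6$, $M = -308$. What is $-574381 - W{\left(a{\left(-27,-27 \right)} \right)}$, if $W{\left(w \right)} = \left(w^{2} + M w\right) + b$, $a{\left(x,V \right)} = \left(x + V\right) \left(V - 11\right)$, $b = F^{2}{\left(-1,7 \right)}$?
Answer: $-4153073$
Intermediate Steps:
$F{\left(O,T \right)} = 2$ ($F{\left(O,T \right)} = -4 + 6 = 2$)
$b = 4$ ($b = 2^{2} = 4$)
$a{\left(x,V \right)} = \left(-11 + V\right) \left(V + x\right)$ ($a{\left(x,V \right)} = \left(V + x\right) \left(-11 + V\right) = \left(-11 + V\right) \left(V + x\right)$)
$W{\left(w \right)} = 4 + w^{2} - 308 w$ ($W{\left(w \right)} = \left(w^{2} - 308 w\right) + 4 = 4 + w^{2} - 308 w$)
$-574381 - W{\left(a{\left(-27,-27 \right)} \right)} = -574381 - \left(4 + \left(\left(-27\right)^{2} - -297 - -297 - -729\right)^{2} - 308 \left(\left(-27\right)^{2} - -297 - -297 - -729\right)\right) = -574381 - \left(4 + \left(729 + 297 + 297 + 729\right)^{2} - 308 \left(729 + 297 + 297 + 729\right)\right) = -574381 - \left(4 + 2052^{2} - 632016\right) = -574381 - \left(4 + 4210704 - 632016\right) = -574381 - 3578692 = -4153073$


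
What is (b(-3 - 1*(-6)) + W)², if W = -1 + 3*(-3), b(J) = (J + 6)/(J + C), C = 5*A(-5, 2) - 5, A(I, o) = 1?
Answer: 49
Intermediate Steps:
C = 0 (C = 5*1 - 5 = 5 - 5 = 0)
b(J) = (6 + J)/J (b(J) = (J + 6)/(J + 0) = (6 + J)/J)
W = -10 (W = -1 - 9 = -10)
(b(-3 - 1*(-6)) + W)² = ((6 + (-3 - 1*(-6)))/(-3 - 1*(-6)) - 10)² = ((6 + (-3 + 6))/(-3 + 6) - 10)² = ((6 + 3)/3 - 10)² = ((⅓)*9 - 10)² = (3 - 10)² = (-7)² = 49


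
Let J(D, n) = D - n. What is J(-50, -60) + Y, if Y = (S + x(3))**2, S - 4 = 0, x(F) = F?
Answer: 59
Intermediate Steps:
S = 4 (S = 4 + 0 = 4)
Y = 49 (Y = (4 + 3)**2 = 7**2 = 49)
J(-50, -60) + Y = (-50 - 1*(-60)) + 49 = (-50 + 60) + 49 = 10 + 49 = 59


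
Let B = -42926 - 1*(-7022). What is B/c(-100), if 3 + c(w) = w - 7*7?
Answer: 4488/19 ≈ 236.21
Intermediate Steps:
c(w) = -52 + w (c(w) = -3 + (w - 7*7) = -3 + (w - 49) = -3 + (-49 + w) = -52 + w)
B = -35904 (B = -42926 + 7022 = -35904)
B/c(-100) = -35904/(-52 - 100) = -35904/(-152) = -35904*(-1/152) = 4488/19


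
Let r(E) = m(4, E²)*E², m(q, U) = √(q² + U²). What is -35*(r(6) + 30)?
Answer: -1050 - 5040*√82 ≈ -46689.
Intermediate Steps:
m(q, U) = √(U² + q²)
r(E) = E²*√(16 + E⁴) (r(E) = √((E²)² + 4²)*E² = √(E⁴ + 16)*E² = √(16 + E⁴)*E² = E²*√(16 + E⁴))
-35*(r(6) + 30) = -35*(6²*√(16 + 6⁴) + 30) = -35*(36*√(16 + 1296) + 30) = -35*(36*√1312 + 30) = -35*(36*(4*√82) + 30) = -35*(144*√82 + 30) = -35*(30 + 144*√82) = -1050 - 5040*√82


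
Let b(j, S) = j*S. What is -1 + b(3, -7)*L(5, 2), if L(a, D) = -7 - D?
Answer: 188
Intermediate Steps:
b(j, S) = S*j
-1 + b(3, -7)*L(5, 2) = -1 + (-7*3)*(-7 - 1*2) = -1 - 21*(-7 - 2) = -1 - 21*(-9) = -1 + 189 = 188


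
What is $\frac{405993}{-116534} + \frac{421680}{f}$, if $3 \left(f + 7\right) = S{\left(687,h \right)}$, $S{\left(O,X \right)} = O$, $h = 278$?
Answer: $\frac{8174987779}{4311758} \approx 1896.0$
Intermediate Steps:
$f = 222$ ($f = -7 + \frac{1}{3} \cdot 687 = -7 + 229 = 222$)
$\frac{405993}{-116534} + \frac{421680}{f} = \frac{405993}{-116534} + \frac{421680}{222} = 405993 \left(- \frac{1}{116534}\right) + 421680 \cdot \frac{1}{222} = - \frac{405993}{116534} + \frac{70280}{37} = \frac{8174987779}{4311758}$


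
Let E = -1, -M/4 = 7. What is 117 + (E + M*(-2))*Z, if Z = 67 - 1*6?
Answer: 3472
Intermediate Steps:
Z = 61 (Z = 67 - 6 = 61)
M = -28 (M = -4*7 = -28)
117 + (E + M*(-2))*Z = 117 + (-1 - 28*(-2))*61 = 117 + (-1 + 56)*61 = 117 + 55*61 = 117 + 3355 = 3472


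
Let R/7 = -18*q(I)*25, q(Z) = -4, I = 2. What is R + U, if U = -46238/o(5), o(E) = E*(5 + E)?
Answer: 291881/25 ≈ 11675.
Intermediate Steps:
R = 12600 (R = 7*(-18*(-4)*25) = 7*(72*25) = 7*1800 = 12600)
U = -23119/25 (U = -46238*1/(5*(5 + 5)) = -46238/(5*10) = -46238/50 = -46238*1/50 = -23119/25 ≈ -924.76)
R + U = 12600 - 23119/25 = 291881/25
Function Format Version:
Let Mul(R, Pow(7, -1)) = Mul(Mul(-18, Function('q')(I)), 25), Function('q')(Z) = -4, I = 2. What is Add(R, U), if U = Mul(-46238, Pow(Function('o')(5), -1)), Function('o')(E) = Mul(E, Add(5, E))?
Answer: Rational(291881, 25) ≈ 11675.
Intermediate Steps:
R = 12600 (R = Mul(7, Mul(Mul(-18, -4), 25)) = Mul(7, Mul(72, 25)) = Mul(7, 1800) = 12600)
U = Rational(-23119, 25) (U = Mul(-46238, Pow(Mul(5, Add(5, 5)), -1)) = Mul(-46238, Pow(Mul(5, 10), -1)) = Mul(-46238, Pow(50, -1)) = Mul(-46238, Rational(1, 50)) = Rational(-23119, 25) ≈ -924.76)
Add(R, U) = Add(12600, Rational(-23119, 25)) = Rational(291881, 25)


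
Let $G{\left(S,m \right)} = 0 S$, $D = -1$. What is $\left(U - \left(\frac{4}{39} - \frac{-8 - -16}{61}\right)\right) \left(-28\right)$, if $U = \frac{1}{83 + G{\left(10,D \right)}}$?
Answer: $- \frac{224644}{197457} \approx -1.1377$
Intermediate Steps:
$G{\left(S,m \right)} = 0$
$U = \frac{1}{83}$ ($U = \frac{1}{83 + 0} = \frac{1}{83} \approx 0.012048$)
$\left(U - \left(\frac{4}{39} - \frac{-8 - -16}{61}\right)\right) \left(-28\right) = \left(\frac{1}{83} - \left(\frac{4}{39} - \frac{-8 - -16}{61}\right)\right) \left(-28\right) = \left(\frac{1}{83} - \left(\frac{4}{39} - \left(-8 + 16\right) \frac{1}{61}\right)\right) \left(-28\right) = \left(\frac{1}{83} + \left(8 \cdot \frac{1}{61} - \frac{4}{39}\right)\right) \left(-28\right) = \left(\frac{1}{83} + \left(\frac{8}{61} - \frac{4}{39}\right)\right) \left(-28\right) = \left(\frac{1}{83} + \frac{68}{2379}\right) \left(-28\right) = \frac{8023}{197457} \left(-28\right) = - \frac{224644}{197457}$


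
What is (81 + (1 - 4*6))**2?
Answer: 3364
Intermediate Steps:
(81 + (1 - 4*6))**2 = (81 + (1 - 24))**2 = (81 - 23)**2 = 58**2 = 3364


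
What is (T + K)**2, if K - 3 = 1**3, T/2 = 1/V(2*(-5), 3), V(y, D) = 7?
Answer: 900/49 ≈ 18.367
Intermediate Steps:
T = 2/7 ≈ 0.28571
K = 4 (K = 3 + 1**3 = 3 + 1 = 4)
(T + K)**2 = (2/7 + 4)**2 = (30/7)**2 = 900/49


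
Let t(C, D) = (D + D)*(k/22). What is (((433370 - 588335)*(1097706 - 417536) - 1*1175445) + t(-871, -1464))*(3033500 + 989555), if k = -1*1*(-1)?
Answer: -4664494573952281995/11 ≈ -4.2404e+17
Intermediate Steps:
k = 1 (k = -1*(-1) = 1)
t(C, D) = D/11 (t(C, D) = (D + D)*(1/22) = (2*D)*(1*(1/22)) = (2*D)*(1/22) = D/11)
(((433370 - 588335)*(1097706 - 417536) - 1*1175445) + t(-871, -1464))*(3033500 + 989555) = (((433370 - 588335)*(1097706 - 417536) - 1*1175445) + (1/11)*(-1464))*(3033500 + 989555) = ((-154965*680170 - 1175445) - 1464/11)*4023055 = ((-105402544050 - 1175445) - 1464/11)*4023055 = (-105403719495 - 1464/11)*4023055 = -1159440915909/11*4023055 = -4664494573952281995/11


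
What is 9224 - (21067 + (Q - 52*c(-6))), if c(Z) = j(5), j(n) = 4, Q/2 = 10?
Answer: -11655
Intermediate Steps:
Q = 20 (Q = 2*10 = 20)
c(Z) = 4
9224 - (21067 + (Q - 52*c(-6))) = 9224 - (21067 + (20 - 52*4)) = 9224 - (21067 + (20 - 208)) = 9224 - (21067 - 188) = 9224 - 1*20879 = 9224 - 20879 = -11655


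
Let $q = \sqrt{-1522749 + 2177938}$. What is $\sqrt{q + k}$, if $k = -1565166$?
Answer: $\sqrt{-1565166 + \sqrt{655189}} \approx 1250.7 i$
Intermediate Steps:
$q = \sqrt{655189} \approx 809.44$
$\sqrt{q + k} = \sqrt{\sqrt{655189} - 1565166} = \sqrt{-1565166 + \sqrt{655189}}$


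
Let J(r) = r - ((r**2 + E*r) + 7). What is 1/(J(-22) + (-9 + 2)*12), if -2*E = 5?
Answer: -1/652 ≈ -0.0015337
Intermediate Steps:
E = -5/2 (E = -1/2*5 = -5/2 ≈ -2.5000)
J(r) = -7 - r**2 + 7*r/2 (J(r) = r - ((r**2 - 5*r/2) + 7) = r - (7 + r**2 - 5*r/2) = r + (-7 - r**2 + 5*r/2) = -7 - r**2 + 7*r/2)
1/(J(-22) + (-9 + 2)*12) = 1/((-7 - 1*(-22)**2 + (7/2)*(-22)) + (-9 + 2)*12) = 1/((-7 - 1*484 - 77) - 7*12) = 1/((-7 - 484 - 77) - 84) = 1/(-568 - 84) = 1/(-652) = -1/652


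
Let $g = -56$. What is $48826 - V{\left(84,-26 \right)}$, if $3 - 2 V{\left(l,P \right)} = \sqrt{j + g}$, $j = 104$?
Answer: $\frac{97649}{2} + 2 \sqrt{3} \approx 48828.0$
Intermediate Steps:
$V{\left(l,P \right)} = \frac{3}{2} - 2 \sqrt{3}$ ($V{\left(l,P \right)} = \frac{3}{2} - \frac{\sqrt{104 - 56}}{2} = \frac{3}{2} - \frac{\sqrt{48}}{2} = \frac{3}{2} - \frac{4 \sqrt{3}}{2} = \frac{3}{2} - 2 \sqrt{3}$)
$48826 - V{\left(84,-26 \right)} = 48826 - \left(\frac{3}{2} - 2 \sqrt{3}\right) = \frac{97649}{2} + 2 \sqrt{3}$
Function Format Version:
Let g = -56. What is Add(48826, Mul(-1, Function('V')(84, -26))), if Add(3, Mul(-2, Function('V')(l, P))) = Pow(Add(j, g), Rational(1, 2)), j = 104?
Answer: Add(Rational(97649, 2), Mul(2, Pow(3, Rational(1, 2)))) ≈ 48828.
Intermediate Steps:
Function('V')(l, P) = Add(Rational(3, 2), Mul(-2, Pow(3, Rational(1, 2)))) (Function('V')(l, P) = Add(Rational(3, 2), Mul(Rational(-1, 2), Pow(Add(104, -56), Rational(1, 2)))) = Add(Rational(3, 2), Mul(Rational(-1, 2), Pow(48, Rational(1, 2)))) = Add(Rational(3, 2), Mul(Rational(-1, 2), Mul(4, Pow(3, Rational(1, 2))))) = Add(Rational(3, 2), Mul(-2, Pow(3, Rational(1, 2)))))
Add(48826, Mul(-1, Function('V')(84, -26))) = Add(48826, Mul(-1, Add(Rational(3, 2), Mul(-2, Pow(3, Rational(1, 2)))))) = Add(48826, Add(Rational(-3, 2), Mul(2, Pow(3, Rational(1, 2))))) = Add(Rational(97649, 2), Mul(2, Pow(3, Rational(1, 2))))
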